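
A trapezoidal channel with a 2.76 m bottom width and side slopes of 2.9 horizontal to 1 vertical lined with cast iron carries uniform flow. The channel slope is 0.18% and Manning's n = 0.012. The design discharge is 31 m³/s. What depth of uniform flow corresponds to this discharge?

Manning's equation rearranged: A R^(2/3) = nQ / (1·√S) = 0.012 × 31 / (√0.0018) = 8.768.
Try y = 0.977 m: A R^(2/3) = 3.991 — low.
Try y = 1.42 m: A R^(2/3) = 8.773 — matches.

y_n = 1.42 m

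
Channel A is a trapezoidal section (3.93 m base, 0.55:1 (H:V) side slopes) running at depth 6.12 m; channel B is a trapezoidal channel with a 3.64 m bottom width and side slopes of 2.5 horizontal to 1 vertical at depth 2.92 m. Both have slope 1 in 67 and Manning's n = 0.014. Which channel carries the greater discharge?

channel A

Channel A: With bottom width b = 3.93 m and side slope z = 0.55: A = (b + zy)y = (3.93 + 0.55×6.12)×6.12 = 44.65 m²; P = b + 2y√(1+z²) = 3.93 + 2×6.12×1.141 = 17.9 m. Hydraulic radius R = A/P = 44.65/17.9 = 2.495 m. Q_A = (1/0.014)·44.65·2.495^(2/3)·√0.01493 = 716.7 m³/s.
Channel B: With bottom width b = 3.64 m and side slope z = 2.5: A = (b + zy)y = (3.64 + 2.5×2.92)×2.92 = 31.94 m²; P = b + 2y√(1+z²) = 3.64 + 2×2.92×2.693 = 19.36 m. Hydraulic radius R = A/P = 31.94/19.36 = 1.65 m. Q_B = (1/0.014)·31.94·1.65^(2/3)·√0.01493 = 389.2 m³/s.
Q_A = 716.7 m³/s vs Q_B = 389.2 m³/s, so channel A carries more.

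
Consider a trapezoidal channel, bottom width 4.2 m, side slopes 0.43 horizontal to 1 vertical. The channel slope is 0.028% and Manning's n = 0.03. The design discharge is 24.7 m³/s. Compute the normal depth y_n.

Manning's equation rearranged: A R^(2/3) = nQ / (1·√S) = 0.03 × 24.7 / (√0.00028) = 44.28.
Trying y = 5.29 m: A R^(2/3) = 57.57 — high.
Trying y = 3.2 m: A R^(2/3) = 24.39 — low.
Trying y = 4.55 m: A R^(2/3) = 44.26 — matches.

y_n = 4.55 m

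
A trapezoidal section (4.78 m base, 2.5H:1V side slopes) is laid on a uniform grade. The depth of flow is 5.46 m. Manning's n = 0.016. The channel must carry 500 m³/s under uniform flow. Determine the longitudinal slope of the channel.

S = 0.0015

With bottom width b = 4.78 m and side slope z = 2.5: A = (b + zy)y = (4.78 + 2.5×5.46)×5.46 = 100.6 m²; P = b + 2y√(1+z²) = 4.78 + 2×5.46×2.693 = 34.18 m.
Hydraulic radius R = A/P = 100.6/34.18 = 2.944 m.
From Manning's equation, S = [nQ / (1 A R^(2/3))]² = [0.016 × 500 / (1 × 100.6 × 2.944^(2/3))]² = 0.0015.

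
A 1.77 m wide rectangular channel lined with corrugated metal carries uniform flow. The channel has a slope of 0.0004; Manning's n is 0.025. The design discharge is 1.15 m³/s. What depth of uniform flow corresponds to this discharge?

Manning's equation rearranged: A R^(2/3) = nQ / (1·√S) = 0.025 × 1.15 / (√0.0004) = 1.437.
Try y = 1.55 m: A R^(2/3) = 1.871 — high.
Try y = 1.05 m: A R^(2/3) = 1.14 — low.
Try y = 1.26 m: A R^(2/3) = 1.442 — ≈ 1.437.

y_n = 1.26 m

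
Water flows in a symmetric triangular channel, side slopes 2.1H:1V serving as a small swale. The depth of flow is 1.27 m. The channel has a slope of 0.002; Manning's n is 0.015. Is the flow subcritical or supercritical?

subcritical

For a triangular section with side slope z = 2.1: A = zy² = 2.1×1.27² = 3.387 m²; P = 2y√(1+z²) = 2×1.27×2.326 = 5.908 m.
Hydraulic radius R = A/P = 3.387/5.908 = 0.5733 m.
V = (1/n) R^(2/3) √S = (1/0.015) × 0.5733^(2/3) × √0.002 = 2.058 m/s. Hydraulic depth D_h = A/T = 3.387/5.334 = 0.635 m.
Froude number Fr = V/√(g·D_h) = 2.058/√(9.81×0.635) = 0.824, which is less than 1, so the flow is subcritical.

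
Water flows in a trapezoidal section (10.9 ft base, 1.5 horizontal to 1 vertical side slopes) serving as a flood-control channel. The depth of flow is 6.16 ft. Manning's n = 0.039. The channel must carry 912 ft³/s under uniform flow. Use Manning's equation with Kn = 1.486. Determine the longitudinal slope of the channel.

With bottom width b = 10.9 ft and side slope z = 1.5: A = (b + zy)y = (10.9 + 1.5×6.16)×6.16 = 124.1 ft²; P = b + 2y√(1+z²) = 10.9 + 2×6.16×1.803 = 33.11 ft.
Hydraulic radius R = A/P = 124.1/33.11 = 3.747 ft.
From Manning's equation, S = [nQ / (1.486 A R^(2/3))]² = [0.039 × 912 / (1.486 × 124.1 × 3.747^(2/3))]² = 0.0064.

S = 0.0064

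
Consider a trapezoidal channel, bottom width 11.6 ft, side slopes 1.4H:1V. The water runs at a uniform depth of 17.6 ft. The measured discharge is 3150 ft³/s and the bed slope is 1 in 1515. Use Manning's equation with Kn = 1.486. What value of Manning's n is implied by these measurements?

With bottom width b = 11.6 ft and side slope z = 1.4: A = (b + zy)y = (11.6 + 1.4×17.6)×17.6 = 637.8 ft²; P = b + 2y√(1+z²) = 11.6 + 2×17.6×1.72 = 72.16 ft.
Hydraulic radius R = A/P = 637.8/72.16 = 8.839 ft.
Rearranging Manning's equation: n = (1.486/Q) A R^(2/3) S^(1/2) = (1.486/3150) × 637.8 × 8.839^(2/3) × √0.0006601 = 0.033.

n = 0.033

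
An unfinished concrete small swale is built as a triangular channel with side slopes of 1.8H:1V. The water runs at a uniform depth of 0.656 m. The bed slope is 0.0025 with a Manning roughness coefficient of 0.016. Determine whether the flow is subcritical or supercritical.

For a triangular section with side slope z = 1.8: A = zy² = 1.8×0.656² = 0.7746 m²; P = 2y√(1+z²) = 2×0.656×2.059 = 2.702 m.
Hydraulic radius R = A/P = 0.7746/2.702 = 0.2867 m.
V = (1/n) R^(2/3) √S = (1/0.016) × 0.2867^(2/3) × √0.0025 = 1.359 m/s. Hydraulic depth D_h = A/T = 0.7746/2.362 = 0.328 m.
Froude number Fr = V/√(g·D_h) = 1.359/√(9.81×0.328) = 0.758, which is less than 1, so the flow is subcritical.

subcritical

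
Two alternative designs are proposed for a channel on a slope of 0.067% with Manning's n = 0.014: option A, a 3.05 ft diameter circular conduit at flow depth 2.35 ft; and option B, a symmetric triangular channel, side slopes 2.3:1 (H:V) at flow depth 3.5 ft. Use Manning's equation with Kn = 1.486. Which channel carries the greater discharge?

channel B

Channel A: For a circular section of diameter D = 3.05 ft at depth y = 2.35 ft, the central angle is θ = 2 arccos(1 − 2y/D) = 4.285 rad. Then A = (D²/8)(θ − sin θ) = 6.041 ft² and P = Dθ/2 = 6.534 ft. Hydraulic radius R = A/P = 6.041/6.534 = 0.9244 ft. Q_A = (1.486/0.014)·6.041·0.9244^(2/3)·√0.00067 = 15.75 ft³/s.
Channel B: For a triangular section with side slope z = 2.3: A = zy² = 2.3×3.5² = 28.17 ft²; P = 2y√(1+z²) = 2×3.5×2.508 = 17.56 ft. Hydraulic radius R = A/P = 28.17/17.56 = 1.605 ft. Q_B = (1.486/0.014)·28.17·1.605^(2/3)·√0.00067 = 106.1 ft³/s.
Q_A = 15.75 ft³/s vs Q_B = 106.1 ft³/s, so channel B carries more.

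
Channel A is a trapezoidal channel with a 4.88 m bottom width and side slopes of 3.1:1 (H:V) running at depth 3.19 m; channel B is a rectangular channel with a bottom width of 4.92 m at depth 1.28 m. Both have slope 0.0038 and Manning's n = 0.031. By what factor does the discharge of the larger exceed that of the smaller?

Channel A: With bottom width b = 4.88 m and side slope z = 3.1: A = (b + zy)y = (4.88 + 3.1×3.19)×3.19 = 47.11 m²; P = b + 2y√(1+z²) = 4.88 + 2×3.19×3.257 = 25.66 m. Hydraulic radius R = A/P = 47.11/25.66 = 1.836 m. Q_A = (1/0.031)·47.11·1.836^(2/3)·√0.0038 = 140.5 m³/s.
Channel B: Flow area A = b·y = 4.92 × 1.28 = 6.298 m². Wetted perimeter P = b + 2y = 4.92 + 2×1.28 = 7.48 m. Hydraulic radius R = A/P = 6.298/7.48 = 0.8419 m. Q_B = (1/0.031)·6.298·0.8419^(2/3)·√0.0038 = 11.17 m³/s.
The larger discharge is 140.5 m³/s and the smaller is 11.17 m³/s; the ratio is 12.6.

12.6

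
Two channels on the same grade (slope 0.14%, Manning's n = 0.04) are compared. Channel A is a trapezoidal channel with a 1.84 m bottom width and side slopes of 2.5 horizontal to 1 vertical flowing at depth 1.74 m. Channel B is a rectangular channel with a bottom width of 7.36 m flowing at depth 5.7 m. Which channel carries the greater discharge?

channel B

Channel A: With bottom width b = 1.84 m and side slope z = 2.5: A = (b + zy)y = (1.84 + 2.5×1.74)×1.74 = 10.77 m²; P = b + 2y√(1+z²) = 1.84 + 2×1.74×2.693 = 11.21 m. Hydraulic radius R = A/P = 10.77/11.21 = 0.9608 m. Q_A = (1/0.04)·10.77·0.9608^(2/3)·√0.0014 = 9.81 m³/s.
Channel B: Flow area A = b·y = 7.36 × 5.7 = 41.95 m². Wetted perimeter P = b + 2y = 7.36 + 2×5.7 = 18.76 m. Hydraulic radius R = A/P = 41.95/18.76 = 2.236 m. Q_B = (1/0.04)·41.95·2.236^(2/3)·√0.0014 = 67.11 m³/s.
Q_A = 9.81 m³/s vs Q_B = 67.11 m³/s, so channel B carries more.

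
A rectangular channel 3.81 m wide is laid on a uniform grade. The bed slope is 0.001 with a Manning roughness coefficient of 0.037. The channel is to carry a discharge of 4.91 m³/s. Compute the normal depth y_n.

y_n = 1.64 m

Manning's equation rearranged: A R^(2/3) = nQ / (1·√S) = 0.037 × 4.91 / (√0.001) = 5.745.
Try y = 1.42 m: A R^(2/3) = 4.715 — short.
Try y = 1.64 m: A R^(2/3) = 5.744 — ≈ 5.745.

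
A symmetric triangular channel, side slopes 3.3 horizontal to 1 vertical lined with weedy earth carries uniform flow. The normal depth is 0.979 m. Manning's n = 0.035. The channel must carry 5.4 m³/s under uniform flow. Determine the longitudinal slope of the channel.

For a triangular section with side slope z = 3.3: A = zy² = 3.3×0.979² = 3.163 m²; P = 2y√(1+z²) = 2×0.979×3.448 = 6.752 m.
Hydraulic radius R = A/P = 3.163/6.752 = 0.4685 m.
From Manning's equation, S = [nQ / (1 A R^(2/3))]² = [0.035 × 5.4 / (1 × 3.163 × 0.4685^(2/3))]² = 0.00981.

S = 0.00981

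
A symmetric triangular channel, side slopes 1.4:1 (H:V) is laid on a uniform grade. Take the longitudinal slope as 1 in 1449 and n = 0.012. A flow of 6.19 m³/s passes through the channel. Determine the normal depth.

Manning's equation rearranged: A R^(2/3) = nQ / (1·√S) = 0.012 × 6.19 / (√0.0006901) = 2.828.
Try y = 2.08 m: A R^(2/3) = 5.419 — high.
Try y = 1.27 m: A R^(2/3) = 1.454 — low.
Try y = 1.63 m: A R^(2/3) = 2.829 — matches.

y_n = 1.63 m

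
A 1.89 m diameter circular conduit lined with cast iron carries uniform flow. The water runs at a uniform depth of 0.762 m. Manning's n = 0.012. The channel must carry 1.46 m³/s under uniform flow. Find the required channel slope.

S = 0.000907

For a circular section of diameter D = 1.89 m at depth y = 0.762 m, the central angle is θ = 2 arccos(1 − 2y/D) = 2.752 rad. Then A = (D²/8)(θ − sin θ) = 1.059 m² and P = Dθ/2 = 2.6 m.
Hydraulic radius R = A/P = 1.059/2.6 = 0.4073 m.
From Manning's equation, S = [nQ / (1 A R^(2/3))]² = [0.012 × 1.46 / (1 × 1.059 × 0.4073^(2/3))]² = 0.000907.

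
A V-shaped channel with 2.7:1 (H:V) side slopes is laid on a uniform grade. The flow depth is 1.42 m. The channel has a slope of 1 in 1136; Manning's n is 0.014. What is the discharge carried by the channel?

Q = 8.8 m³/s

For a triangular section with side slope z = 2.7: A = zy² = 2.7×1.42² = 5.444 m²; P = 2y√(1+z²) = 2×1.42×2.879 = 8.177 m.
Hydraulic radius R = A/P = 5.444/8.177 = 0.6658 m.
Manning's equation: Q = (1/n) A R^(2/3) S^(1/2) = (1/0.014) × 5.444 × 0.6658^(2/3) × 0.0008803^(1/2) = 8.8 m³/s.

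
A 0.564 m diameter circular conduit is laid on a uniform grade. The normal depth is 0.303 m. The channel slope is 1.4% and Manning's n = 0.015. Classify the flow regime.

supercritical

For a circular section of diameter D = 0.564 m at depth y = 0.303 m, the central angle is θ = 2 arccos(1 − 2y/D) = 3.291 rad. Then A = (D²/8)(θ − sin θ) = 0.1367 m² and P = Dθ/2 = 0.928 m.
Hydraulic radius R = A/P = 0.1367/0.928 = 0.1474 m.
V = (1/n) R^(2/3) √S = (1/0.015) × 0.1474^(2/3) × √0.014 = 2.201 m/s. Hydraulic depth D_h = A/T = 0.1367/0.5624 = 0.2431 m.
Froude number Fr = V/√(g·D_h) = 2.201/√(9.81×0.2431) = 1.42, which is greater than 1, so the flow is supercritical.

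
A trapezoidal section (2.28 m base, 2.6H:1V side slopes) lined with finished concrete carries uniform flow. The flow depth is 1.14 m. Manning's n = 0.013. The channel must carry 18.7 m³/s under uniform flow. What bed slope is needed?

S = 0.0027

With bottom width b = 2.28 m and side slope z = 2.6: A = (b + zy)y = (2.28 + 2.6×1.14)×1.14 = 5.978 m²; P = b + 2y√(1+z²) = 2.28 + 2×1.14×2.786 = 8.631 m.
Hydraulic radius R = A/P = 5.978/8.631 = 0.6926 m.
From Manning's equation, S = [nQ / (1 A R^(2/3))]² = [0.013 × 18.7 / (1 × 5.978 × 0.6926^(2/3))]² = 0.0027.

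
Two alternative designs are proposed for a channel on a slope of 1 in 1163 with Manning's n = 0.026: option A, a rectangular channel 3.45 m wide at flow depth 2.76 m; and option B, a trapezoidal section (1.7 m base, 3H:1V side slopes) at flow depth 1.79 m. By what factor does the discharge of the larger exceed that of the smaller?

1.25

Channel A: Flow area A = b·y = 3.45 × 2.76 = 9.522 m². Wetted perimeter P = b + 2y = 3.45 + 2×2.76 = 8.97 m. Hydraulic radius R = A/P = 9.522/8.97 = 1.062 m. Q_A = (1/0.026)·9.522·1.062^(2/3)·√0.0008598 = 11.18 m³/s.
Channel B: With bottom width b = 1.7 m and side slope z = 3: A = (b + zy)y = (1.7 + 3×1.79)×1.79 = 12.66 m²; P = b + 2y√(1+z²) = 1.7 + 2×1.79×3.162 = 13.02 m. Hydraulic radius R = A/P = 12.66/13.02 = 0.9719 m. Q_B = (1/0.026)·12.66·0.9719^(2/3)·√0.0008598 = 14 m³/s.
The larger discharge is 14 m³/s and the smaller is 11.18 m³/s; the ratio is 1.25.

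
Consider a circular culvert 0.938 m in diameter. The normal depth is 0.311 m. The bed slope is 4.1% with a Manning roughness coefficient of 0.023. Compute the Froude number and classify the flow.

supercritical

For a circular section of diameter D = 0.938 m at depth y = 0.311 m, the central angle is θ = 2 arccos(1 − 2y/D) = 2.454 rad. Then A = (D²/8)(θ − sin θ) = 0.2002 m² and P = Dθ/2 = 1.151 m.
Hydraulic radius R = A/P = 0.2002/1.151 = 0.1739 m.
V = (1/n) R^(2/3) √S = (1/0.023) × 0.1739^(2/3) × √0.041 = 2.743 m/s. Hydraulic depth D_h = A/T = 0.2002/0.8832 = 0.2266 m.
Froude number Fr = V/√(g·D_h) = 2.743/√(9.81×0.2266) = 1.84, which is greater than 1, so the flow is supercritical.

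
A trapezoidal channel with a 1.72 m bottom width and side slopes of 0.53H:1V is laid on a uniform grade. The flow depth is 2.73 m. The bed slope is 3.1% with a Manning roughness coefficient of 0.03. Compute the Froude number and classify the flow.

With bottom width b = 1.72 m and side slope z = 0.53: A = (b + zy)y = (1.72 + 0.53×2.73)×2.73 = 8.646 m²; P = b + 2y√(1+z²) = 1.72 + 2×2.73×1.132 = 7.899 m.
Hydraulic radius R = A/P = 8.646/7.899 = 1.094 m.
V = (1/n) R^(2/3) √S = (1/0.03) × 1.094^(2/3) × √0.031 = 6.233 m/s. Hydraulic depth D_h = A/T = 8.646/4.614 = 1.874 m.
Froude number Fr = V/√(g·D_h) = 6.233/√(9.81×1.874) = 1.45, which is greater than 1, so the flow is supercritical.

supercritical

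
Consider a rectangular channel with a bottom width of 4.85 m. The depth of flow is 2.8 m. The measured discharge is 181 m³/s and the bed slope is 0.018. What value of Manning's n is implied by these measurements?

n = 0.012

Flow area A = b·y = 4.85 × 2.8 = 13.58 m². Wetted perimeter P = b + 2y = 4.85 + 2×2.8 = 10.45 m.
Hydraulic radius R = A/P = 13.58/10.45 = 1.3 m.
Rearranging Manning's equation: n = (1/Q) A R^(2/3) S^(1/2) = (1/181) × 13.58 × 1.3^(2/3) × √0.018 = 0.012.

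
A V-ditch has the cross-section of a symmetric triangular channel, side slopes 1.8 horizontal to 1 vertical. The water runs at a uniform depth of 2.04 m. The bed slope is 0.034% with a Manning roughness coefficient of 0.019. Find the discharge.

Q = 6.73 m³/s

For a triangular section with side slope z = 1.8: A = zy² = 1.8×2.04² = 7.491 m²; P = 2y√(1+z²) = 2×2.04×2.059 = 8.401 m.
Hydraulic radius R = A/P = 7.491/8.401 = 0.8916 m.
Manning's equation: Q = (1/n) A R^(2/3) S^(1/2) = (1/0.019) × 7.491 × 0.8916^(2/3) × 0.00034^(1/2) = 6.73 m³/s.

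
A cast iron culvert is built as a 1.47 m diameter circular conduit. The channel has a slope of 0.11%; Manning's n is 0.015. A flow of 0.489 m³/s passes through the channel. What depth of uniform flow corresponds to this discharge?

y_n = 0.505 m

Manning's equation rearranged: A R^(2/3) = nQ / (1·√S) = 0.015 × 0.489 / (√0.0011) = 0.2212.
Try y = 0.643 m: A R^(2/3) = 0.3449 — too large.
Try y = 0.505 m: A R^(2/3) = 0.221 — matches.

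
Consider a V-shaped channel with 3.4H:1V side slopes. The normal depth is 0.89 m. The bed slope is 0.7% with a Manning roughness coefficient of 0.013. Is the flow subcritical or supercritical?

For a triangular section with side slope z = 3.4: A = zy² = 3.4×0.89² = 2.693 m²; P = 2y√(1+z²) = 2×0.89×3.544 = 6.308 m.
Hydraulic radius R = A/P = 2.693/6.308 = 0.4269 m.
V = (1/n) R^(2/3) √S = (1/0.013) × 0.4269^(2/3) × √0.007 = 3.649 m/s. Hydraulic depth D_h = A/T = 2.693/6.052 = 0.445 m.
Froude number Fr = V/√(g·D_h) = 3.649/√(9.81×0.445) = 1.75, which is greater than 1, so the flow is supercritical.

supercritical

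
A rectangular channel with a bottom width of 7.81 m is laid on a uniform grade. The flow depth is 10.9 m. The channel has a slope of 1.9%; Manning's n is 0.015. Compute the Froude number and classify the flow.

Flow area A = b·y = 7.81 × 10.9 = 85.13 m². Wetted perimeter P = b + 2y = 7.81 + 2×10.9 = 29.61 m.
Hydraulic radius R = A/P = 85.13/29.61 = 2.875 m.
V = (1/n) R^(2/3) √S = (1/0.015) × 2.875^(2/3) × √0.019 = 18.58 m/s. Hydraulic depth D_h = A/T = 85.13/7.81 = 10.9 m.
Froude number Fr = V/√(g·D_h) = 18.58/√(9.81×10.9) = 1.8, which is greater than 1, so the flow is supercritical.

supercritical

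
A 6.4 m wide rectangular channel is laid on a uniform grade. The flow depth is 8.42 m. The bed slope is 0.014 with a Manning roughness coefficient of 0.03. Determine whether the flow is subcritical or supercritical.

subcritical

Flow area A = b·y = 6.4 × 8.42 = 53.89 m². Wetted perimeter P = b + 2y = 6.4 + 2×8.42 = 23.24 m.
Hydraulic radius R = A/P = 53.89/23.24 = 2.319 m.
V = (1/n) R^(2/3) √S = (1/0.03) × 2.319^(2/3) × √0.014 = 6.91 m/s. Hydraulic depth D_h = A/T = 53.89/6.4 = 8.42 m.
Froude number Fr = V/√(g·D_h) = 6.91/√(9.81×8.42) = 0.76, which is less than 1, so the flow is subcritical.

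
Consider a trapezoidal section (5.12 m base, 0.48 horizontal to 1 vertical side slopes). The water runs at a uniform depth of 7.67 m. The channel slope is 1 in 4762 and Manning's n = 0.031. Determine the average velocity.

With bottom width b = 5.12 m and side slope z = 0.48: A = (b + zy)y = (5.12 + 0.48×7.67)×7.67 = 67.51 m²; P = b + 2y√(1+z²) = 5.12 + 2×7.67×1.109 = 22.14 m.
Hydraulic radius R = A/P = 67.51/22.14 = 3.05 m.
From Manning's equation, V = (1/n) R^(2/3) S^(1/2) = (1/0.031) × 3.05^(2/3) × 0.00021^(1/2) = 0.983 m/s.

V = 0.983 m/s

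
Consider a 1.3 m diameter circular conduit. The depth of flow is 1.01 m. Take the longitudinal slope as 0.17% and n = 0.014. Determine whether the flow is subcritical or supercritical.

subcritical

For a circular section of diameter D = 1.3 m at depth y = 1.01 m, the central angle is θ = 2 arccos(1 − 2y/D) = 4.316 rad. Then A = (D²/8)(θ − sin θ) = 1.106 m² and P = Dθ/2 = 2.805 m.
Hydraulic radius R = A/P = 1.106/2.805 = 0.3945 m.
V = (1/n) R^(2/3) √S = (1/0.014) × 0.3945^(2/3) × √0.0017 = 1.584 m/s. Hydraulic depth D_h = A/T = 1.106/1.082 = 1.022 m.
Froude number Fr = V/√(g·D_h) = 1.584/√(9.81×1.022) = 0.5, which is less than 1, so the flow is subcritical.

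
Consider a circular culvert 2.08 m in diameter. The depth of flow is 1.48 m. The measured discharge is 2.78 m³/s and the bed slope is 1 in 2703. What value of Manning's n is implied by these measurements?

n = 0.013

For a circular section of diameter D = 2.08 m at depth y = 1.48 m, the central angle is θ = 2 arccos(1 − 2y/D) = 4.015 rad. Then A = (D²/8)(θ − sin θ) = 2.586 m² and P = Dθ/2 = 4.176 m.
Hydraulic radius R = A/P = 2.586/4.176 = 0.6193 m.
Rearranging Manning's equation: n = (1/Q) A R^(2/3) S^(1/2) = (1/2.78) × 2.586 × 0.6193^(2/3) × √0.00037 = 0.013.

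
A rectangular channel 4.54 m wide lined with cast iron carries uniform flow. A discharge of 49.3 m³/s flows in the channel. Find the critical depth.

y_c = 2.29 m

For a rectangular channel, critical depth y_c = (q²/g)^(1/3) where q = Q/b = 49.3/4.54 = 10.86 m²/s.
So y_c = (10.86²/9.81)^(1/3) = 2.29 m.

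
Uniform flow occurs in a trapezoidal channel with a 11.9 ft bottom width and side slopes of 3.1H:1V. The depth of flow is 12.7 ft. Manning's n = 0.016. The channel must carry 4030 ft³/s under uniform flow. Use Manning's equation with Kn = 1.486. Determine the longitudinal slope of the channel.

With bottom width b = 11.9 ft and side slope z = 3.1: A = (b + zy)y = (11.9 + 3.1×12.7)×12.7 = 651.1 ft²; P = b + 2y√(1+z²) = 11.9 + 2×12.7×3.257 = 94.64 ft.
Hydraulic radius R = A/P = 651.1/94.64 = 6.88 ft.
From Manning's equation, S = [nQ / (1.486 A R^(2/3))]² = [0.016 × 4030 / (1.486 × 651.1 × 6.88^(2/3))]² = 0.000339.

S = 0.000339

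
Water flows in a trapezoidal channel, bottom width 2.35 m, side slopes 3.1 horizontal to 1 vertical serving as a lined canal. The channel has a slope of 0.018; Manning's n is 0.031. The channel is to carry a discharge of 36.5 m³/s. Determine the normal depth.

Manning's equation rearranged: A R^(2/3) = nQ / (1·√S) = 0.031 × 36.5 / (√0.018) = 8.434.
At y = 1.12 m: A R^(2/3) = 5.022 — short.
At y = 1.6 m: A R^(2/3) = 11.03 — over.
At y = 1.42 m: A R^(2/3) = 8.444 — ≈ 8.434.

y_n = 1.42 m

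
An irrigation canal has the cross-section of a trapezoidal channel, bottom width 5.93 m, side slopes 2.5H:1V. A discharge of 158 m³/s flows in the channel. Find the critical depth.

At critical depth, Q² T / (g A³) = 1, i.e. A³/T = Q²/g = 158²/9.81 = 2545.
Try y = 2 m: A³/T = 655.7 — too small.
Try y = 2.85 m: A³/T = 2552 — close enough.

y_c = 2.85 m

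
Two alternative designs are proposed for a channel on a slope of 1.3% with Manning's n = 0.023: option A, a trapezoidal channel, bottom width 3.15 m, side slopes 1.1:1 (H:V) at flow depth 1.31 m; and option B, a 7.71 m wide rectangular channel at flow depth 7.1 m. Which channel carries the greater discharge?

channel B

Channel A: With bottom width b = 3.15 m and side slope z = 1.1: A = (b + zy)y = (3.15 + 1.1×1.31)×1.31 = 6.014 m²; P = b + 2y√(1+z²) = 3.15 + 2×1.31×1.487 = 7.045 m. Hydraulic radius R = A/P = 6.014/7.045 = 0.8537 m. Q_A = (1/0.023)·6.014·0.8537^(2/3)·√0.013 = 26.83 m³/s.
Channel B: Flow area A = b·y = 7.71 × 7.1 = 54.74 m². Wetted perimeter P = b + 2y = 7.71 + 2×7.1 = 21.91 m. Hydraulic radius R = A/P = 54.74/21.91 = 2.498 m. Q_B = (1/0.023)·54.74·2.498^(2/3)·√0.013 = 499.7 m³/s.
Q_A = 26.83 m³/s vs Q_B = 499.7 m³/s, so channel B carries more.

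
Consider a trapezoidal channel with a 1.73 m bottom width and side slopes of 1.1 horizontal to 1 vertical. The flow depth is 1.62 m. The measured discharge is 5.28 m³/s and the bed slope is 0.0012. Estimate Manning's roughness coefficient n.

With bottom width b = 1.73 m and side slope z = 1.1: A = (b + zy)y = (1.73 + 1.1×1.62)×1.62 = 5.689 m²; P = b + 2y√(1+z²) = 1.73 + 2×1.62×1.487 = 6.547 m.
Hydraulic radius R = A/P = 5.689/6.547 = 0.8691 m.
Rearranging Manning's equation: n = (1/Q) A R^(2/3) S^(1/2) = (1/5.28) × 5.689 × 0.8691^(2/3) × √0.0012 = 0.034.

n = 0.034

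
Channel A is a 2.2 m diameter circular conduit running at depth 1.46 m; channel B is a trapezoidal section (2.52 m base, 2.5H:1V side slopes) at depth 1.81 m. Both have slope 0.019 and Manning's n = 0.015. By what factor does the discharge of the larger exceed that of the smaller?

6.58

Channel A: For a circular section of diameter D = 2.2 m at depth y = 1.46 m, the central angle is θ = 2 arccos(1 − 2y/D) = 3.808 rad. Then A = (D²/8)(θ − sin θ) = 2.678 m² and P = Dθ/2 = 4.189 m. Hydraulic radius R = A/P = 2.678/4.189 = 0.6393 m. Q_A = (1/0.015)·2.678·0.6393^(2/3)·√0.019 = 18.27 m³/s.
Channel B: With bottom width b = 2.52 m and side slope z = 2.5: A = (b + zy)y = (2.52 + 2.5×1.81)×1.81 = 12.75 m²; P = b + 2y√(1+z²) = 2.52 + 2×1.81×2.693 = 12.27 m. Hydraulic radius R = A/P = 12.75/12.27 = 1.039 m. Q_B = (1/0.015)·12.75·1.039^(2/3)·√0.019 = 120.2 m³/s.
The larger discharge is 120.2 m³/s and the smaller is 18.27 m³/s; the ratio is 6.58.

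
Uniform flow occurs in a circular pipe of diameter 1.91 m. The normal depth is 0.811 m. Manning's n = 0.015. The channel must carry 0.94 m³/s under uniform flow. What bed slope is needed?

S = 0.00046

For a circular section of diameter D = 1.91 m at depth y = 0.811 m, the central angle is θ = 2 arccos(1 − 2y/D) = 2.839 rad. Then A = (D²/8)(θ − sin θ) = 1.159 m² and P = Dθ/2 = 2.711 m.
Hydraulic radius R = A/P = 1.159/2.711 = 0.4274 m.
From Manning's equation, S = [nQ / (1 A R^(2/3))]² = [0.015 × 0.94 / (1 × 1.159 × 0.4274^(2/3))]² = 0.00046.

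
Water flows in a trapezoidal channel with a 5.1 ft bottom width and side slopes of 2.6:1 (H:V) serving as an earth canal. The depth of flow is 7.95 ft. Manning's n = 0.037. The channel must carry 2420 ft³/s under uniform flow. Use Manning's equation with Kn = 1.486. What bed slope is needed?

With bottom width b = 5.1 ft and side slope z = 2.6: A = (b + zy)y = (5.1 + 2.6×7.95)×7.95 = 204.9 ft²; P = b + 2y√(1+z²) = 5.1 + 2×7.95×2.786 = 49.39 ft.
Hydraulic radius R = A/P = 204.9/49.39 = 4.148 ft.
From Manning's equation, S = [nQ / (1.486 A R^(2/3))]² = [0.037 × 2420 / (1.486 × 204.9 × 4.148^(2/3))]² = 0.013.

S = 0.013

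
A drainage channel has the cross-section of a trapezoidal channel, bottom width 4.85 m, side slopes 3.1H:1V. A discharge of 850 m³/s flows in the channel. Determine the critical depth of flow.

y_c = 6.14 m

At critical depth, Q² T / (g A³) = 1, i.e. A³/T = Q²/g = 850²/9.81 = 73650.
Trying y = 4.84 m: A³/T = 25460 — low.
Trying y = 6.74 m: A³/T = 112000 — high.
Trying y = 6.14 m: A³/T = 73480 — matches.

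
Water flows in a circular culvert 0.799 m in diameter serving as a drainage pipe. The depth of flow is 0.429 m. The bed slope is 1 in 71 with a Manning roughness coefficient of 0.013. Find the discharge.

For a circular section of diameter D = 0.799 m at depth y = 0.429 m, the central angle is θ = 2 arccos(1 − 2y/D) = 3.289 rad. Then A = (D²/8)(θ − sin θ) = 0.2742 m² and P = Dθ/2 = 1.314 m.
Hydraulic radius R = A/P = 0.2742/1.314 = 0.2087 m.
Manning's equation: Q = (1/n) A R^(2/3) S^(1/2) = (1/0.013) × 0.2742 × 0.2087^(2/3) × 0.01408^(1/2) = 0.881 m³/s.

Q = 0.881 m³/s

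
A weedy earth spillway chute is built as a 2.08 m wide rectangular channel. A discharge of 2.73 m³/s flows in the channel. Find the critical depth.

For a rectangular channel, critical depth y_c = (q²/g)^(1/3) where q = Q/b = 2.73/2.08 = 1.312 m²/s.
So y_c = (1.312²/9.81)^(1/3) = 0.56 m.

y_c = 0.56 m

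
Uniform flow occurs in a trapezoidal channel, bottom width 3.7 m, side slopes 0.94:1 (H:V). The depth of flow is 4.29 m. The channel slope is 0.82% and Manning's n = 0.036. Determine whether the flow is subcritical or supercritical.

subcritical

With bottom width b = 3.7 m and side slope z = 0.94: A = (b + zy)y = (3.7 + 0.94×4.29)×4.29 = 33.17 m²; P = b + 2y√(1+z²) = 3.7 + 2×4.29×1.372 = 15.48 m.
Hydraulic radius R = A/P = 33.17/15.48 = 2.144 m.
V = (1/n) R^(2/3) √S = (1/0.036) × 2.144^(2/3) × √0.0082 = 4.182 m/s. Hydraulic depth D_h = A/T = 33.17/11.77 = 2.82 m.
Froude number Fr = V/√(g·D_h) = 4.182/√(9.81×2.82) = 0.795, which is less than 1, so the flow is subcritical.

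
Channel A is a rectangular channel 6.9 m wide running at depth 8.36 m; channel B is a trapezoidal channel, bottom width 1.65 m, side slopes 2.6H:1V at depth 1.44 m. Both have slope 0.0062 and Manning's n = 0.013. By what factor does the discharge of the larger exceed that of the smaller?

Channel A: Flow area A = b·y = 6.9 × 8.36 = 57.68 m². Wetted perimeter P = b + 2y = 6.9 + 2×8.36 = 23.62 m. Hydraulic radius R = A/P = 57.68/23.62 = 2.442 m. Q_A = (1/0.013)·57.68·2.442^(2/3)·√0.0062 = 633.6 m³/s.
Channel B: With bottom width b = 1.65 m and side slope z = 2.6: A = (b + zy)y = (1.65 + 2.6×1.44)×1.44 = 7.767 m²; P = b + 2y√(1+z²) = 1.65 + 2×1.44×2.786 = 9.673 m. Hydraulic radius R = A/P = 7.767/9.673 = 0.803 m. Q_B = (1/0.013)·7.767·0.803^(2/3)·√0.0062 = 40.65 m³/s.
The larger discharge is 633.6 m³/s and the smaller is 40.65 m³/s; the ratio is 15.6.

15.6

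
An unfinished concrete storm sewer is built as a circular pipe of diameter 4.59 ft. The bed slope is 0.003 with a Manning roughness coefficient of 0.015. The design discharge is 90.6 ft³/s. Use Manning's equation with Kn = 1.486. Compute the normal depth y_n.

Manning's equation rearranged: A R^(2/3) = nQ / (1.486·√S) = 0.015 × 90.6 / (1.486 × √0.003) = 16.7.
At y = 2.47 ft: A R^(2/3) = 10.25 — low.
At y = 4.24 ft: A R^(2/3) = 19.48 — high.
At y = 3.47 ft: A R^(2/3) = 16.69 — matches.

y_n = 3.47 ft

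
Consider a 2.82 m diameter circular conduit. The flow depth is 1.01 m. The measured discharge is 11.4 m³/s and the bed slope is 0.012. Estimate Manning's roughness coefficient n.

For a circular section of diameter D = 2.82 m at depth y = 1.01 m, the central angle is θ = 2 arccos(1 − 2y/D) = 2.566 rad. Then A = (D²/8)(θ − sin θ) = 2.01 m² and P = Dθ/2 = 3.619 m.
Hydraulic radius R = A/P = 2.01/3.619 = 0.5555 m.
Rearranging Manning's equation: n = (1/Q) A R^(2/3) S^(1/2) = (1/11.4) × 2.01 × 0.5555^(2/3) × √0.012 = 0.0131.

n = 0.0131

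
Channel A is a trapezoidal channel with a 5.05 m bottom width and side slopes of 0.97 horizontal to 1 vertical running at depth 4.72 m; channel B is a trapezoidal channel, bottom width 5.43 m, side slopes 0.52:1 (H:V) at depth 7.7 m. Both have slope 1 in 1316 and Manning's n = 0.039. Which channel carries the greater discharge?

channel B

Channel A: With bottom width b = 5.05 m and side slope z = 0.97: A = (b + zy)y = (5.05 + 0.97×4.72)×4.72 = 45.45 m²; P = b + 2y√(1+z²) = 5.05 + 2×4.72×1.393 = 18.2 m. Hydraulic radius R = A/P = 45.45/18.2 = 2.497 m. Q_A = (1/0.039)·45.45·2.497^(2/3)·√0.0007599 = 59.12 m³/s.
Channel B: With bottom width b = 5.43 m and side slope z = 0.52: A = (b + zy)y = (5.43 + 0.52×7.7)×7.7 = 72.64 m²; P = b + 2y√(1+z²) = 5.43 + 2×7.7×1.127 = 22.79 m. Hydraulic radius R = A/P = 72.64/22.79 = 3.188 m. Q_B = (1/0.039)·72.64·3.188^(2/3)·√0.0007599 = 111.2 m³/s.
Q_A = 59.12 m³/s vs Q_B = 111.2 m³/s, so channel B carries more.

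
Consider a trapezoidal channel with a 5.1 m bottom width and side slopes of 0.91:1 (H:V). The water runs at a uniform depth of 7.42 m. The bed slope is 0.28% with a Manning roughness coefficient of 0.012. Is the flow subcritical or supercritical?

With bottom width b = 5.1 m and side slope z = 0.91: A = (b + zy)y = (5.1 + 0.91×7.42)×7.42 = 87.94 m²; P = b + 2y√(1+z²) = 5.1 + 2×7.42×1.352 = 25.16 m.
Hydraulic radius R = A/P = 87.94/25.16 = 3.495 m.
V = (1/n) R^(2/3) √S = (1/0.012) × 3.495^(2/3) × √0.0028 = 10.15 m/s. Hydraulic depth D_h = A/T = 87.94/18.6 = 4.727 m.
Froude number Fr = V/√(g·D_h) = 10.15/√(9.81×4.727) = 1.49, which is greater than 1, so the flow is supercritical.

supercritical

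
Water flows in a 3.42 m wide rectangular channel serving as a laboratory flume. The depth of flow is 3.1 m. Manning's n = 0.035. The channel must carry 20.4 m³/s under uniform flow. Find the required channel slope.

S = 0.00398

Flow area A = b·y = 3.42 × 3.1 = 10.6 m². Wetted perimeter P = b + 2y = 3.42 + 2×3.1 = 9.62 m.
Hydraulic radius R = A/P = 10.6/9.62 = 1.102 m.
From Manning's equation, S = [nQ / (1 A R^(2/3))]² = [0.035 × 20.4 / (1 × 10.6 × 1.102^(2/3))]² = 0.00398.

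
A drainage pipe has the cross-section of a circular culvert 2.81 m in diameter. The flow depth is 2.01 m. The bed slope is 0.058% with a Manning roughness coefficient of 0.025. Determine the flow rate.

Q = 4.06 m³/s

For a circular section of diameter D = 2.81 m at depth y = 2.01 m, the central angle is θ = 2 arccos(1 − 2y/D) = 4.032 rad. Then A = (D²/8)(θ − sin θ) = 4.747 m² and P = Dθ/2 = 5.665 m.
Hydraulic radius R = A/P = 4.747/5.665 = 0.8379 m.
Manning's equation: Q = (1/n) A R^(2/3) S^(1/2) = (1/0.025) × 4.747 × 0.8379^(2/3) × 0.00058^(1/2) = 4.06 m³/s.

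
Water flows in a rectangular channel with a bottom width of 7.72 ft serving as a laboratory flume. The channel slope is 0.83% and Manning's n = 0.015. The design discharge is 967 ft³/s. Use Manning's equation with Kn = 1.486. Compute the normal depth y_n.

Manning's equation rearranged: A R^(2/3) = nQ / (1.486·√S) = 0.015 × 967 / (1.486 × √0.0083) = 107.1.
Trying y = 6.34 ft: A R^(2/3) = 87.72 — too small.
Trying y = 8.41 ft: A R^(2/3) = 124.2 — too large.
Trying y = 7.45 ft: A R^(2/3) = 107.1 — ≈ 107.1.

y_n = 7.45 ft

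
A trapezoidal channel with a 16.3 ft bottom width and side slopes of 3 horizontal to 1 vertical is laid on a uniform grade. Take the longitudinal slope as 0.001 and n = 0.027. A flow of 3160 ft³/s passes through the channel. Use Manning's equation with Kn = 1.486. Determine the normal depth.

Manning's equation rearranged: A R^(2/3) = nQ / (1.486·√S) = 0.027 × 3160 / (1.486 × √0.001) = 1816.
At y = 12.3 ft: A R^(2/3) = 2384 — too large.
At y = 10.9 ft: A R^(2/3) = 1815 — matches.

y_n = 10.9 ft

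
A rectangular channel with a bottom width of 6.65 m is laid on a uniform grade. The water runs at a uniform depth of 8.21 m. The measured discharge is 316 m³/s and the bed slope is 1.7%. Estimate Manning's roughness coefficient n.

Flow area A = b·y = 6.65 × 8.21 = 54.6 m². Wetted perimeter P = b + 2y = 6.65 + 2×8.21 = 23.07 m.
Hydraulic radius R = A/P = 54.6/23.07 = 2.367 m.
Rearranging Manning's equation: n = (1/Q) A R^(2/3) S^(1/2) = (1/316) × 54.6 × 2.367^(2/3) × √0.017 = 0.04.

n = 0.04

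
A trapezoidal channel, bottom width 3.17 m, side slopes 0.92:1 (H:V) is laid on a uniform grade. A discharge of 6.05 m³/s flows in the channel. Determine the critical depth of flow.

y_c = 0.671 m

At critical depth, Q² T / (g A³) = 1, i.e. A³/T = Q²/g = 6.05²/9.81 = 3.731.
Trying y = 0.839 m: A³/T = 7.674 — over.
Trying y = 0.48 m: A³/T = 1.285 — short.
Trying y = 0.671 m: A³/T = 3.726 — ≈ 3.731.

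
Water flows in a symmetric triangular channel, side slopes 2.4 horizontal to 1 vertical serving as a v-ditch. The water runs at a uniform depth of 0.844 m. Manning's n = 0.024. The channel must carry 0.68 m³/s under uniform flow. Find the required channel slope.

For a triangular section with side slope z = 2.4: A = zy² = 2.4×0.844² = 1.71 m²; P = 2y√(1+z²) = 2×0.844×2.6 = 4.389 m.
Hydraulic radius R = A/P = 1.71/4.389 = 0.3895 m.
From Manning's equation, S = [nQ / (1 A R^(2/3))]² = [0.024 × 0.68 / (1 × 1.71 × 0.3895^(2/3))]² = 0.00032.

S = 0.00032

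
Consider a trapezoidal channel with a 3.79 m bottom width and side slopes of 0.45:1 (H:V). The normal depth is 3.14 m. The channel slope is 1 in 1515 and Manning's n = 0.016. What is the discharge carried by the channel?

Q = 34.8 m³/s

With bottom width b = 3.79 m and side slope z = 0.45: A = (b + zy)y = (3.79 + 0.45×3.14)×3.14 = 16.34 m²; P = b + 2y√(1+z²) = 3.79 + 2×3.14×1.097 = 10.68 m.
Hydraulic radius R = A/P = 16.34/10.68 = 1.53 m.
Manning's equation: Q = (1/n) A R^(2/3) S^(1/2) = (1/0.016) × 16.34 × 1.53^(2/3) × 0.0006601^(1/2) = 34.8 m³/s.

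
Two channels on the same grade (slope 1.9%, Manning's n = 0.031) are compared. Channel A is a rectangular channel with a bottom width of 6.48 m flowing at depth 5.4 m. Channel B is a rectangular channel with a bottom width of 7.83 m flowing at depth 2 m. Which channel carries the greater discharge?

channel A

Channel A: Flow area A = b·y = 6.48 × 5.4 = 34.99 m². Wetted perimeter P = b + 2y = 6.48 + 2×5.4 = 17.28 m. Hydraulic radius R = A/P = 34.99/17.28 = 2.025 m. Q_A = (1/0.031)·34.99·2.025^(2/3)·√0.019 = 249 m³/s.
Channel B: Flow area A = b·y = 7.83 × 2 = 15.66 m². Wetted perimeter P = b + 2y = 7.83 + 2×2 = 11.83 m. Hydraulic radius R = A/P = 15.66/11.83 = 1.324 m. Q_B = (1/0.031)·15.66·1.324^(2/3)·√0.019 = 83.95 m³/s.
Q_A = 249 m³/s vs Q_B = 83.95 m³/s, so channel A carries more.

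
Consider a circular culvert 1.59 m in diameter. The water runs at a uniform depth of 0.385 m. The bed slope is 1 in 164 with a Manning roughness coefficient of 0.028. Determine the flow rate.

For a circular section of diameter D = 1.59 m at depth y = 0.385 m, the central angle is θ = 2 arccos(1 − 2y/D) = 2.058 rad. Then A = (D²/8)(θ − sin θ) = 0.3711 m² and P = Dθ/2 = 1.636 m.
Hydraulic radius R = A/P = 0.3711/1.636 = 0.2268 m.
Manning's equation: Q = (1/n) A R^(2/3) S^(1/2) = (1/0.028) × 0.3711 × 0.2268^(2/3) × 0.006098^(1/2) = 0.385 m³/s.

Q = 0.385 m³/s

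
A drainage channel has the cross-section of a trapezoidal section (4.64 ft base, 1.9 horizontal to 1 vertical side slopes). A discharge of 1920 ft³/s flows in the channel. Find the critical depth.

At critical depth, Q² T / (g A³) = 1, i.e. A³/T = Q²/g = 1920²/32.2 = 114500.
At y = 6.1 ft: A³/T = 34880 — short.
At y = 8.01 ft: A³/T = 114700 — ≈ 114500.

y_c = 8.01 ft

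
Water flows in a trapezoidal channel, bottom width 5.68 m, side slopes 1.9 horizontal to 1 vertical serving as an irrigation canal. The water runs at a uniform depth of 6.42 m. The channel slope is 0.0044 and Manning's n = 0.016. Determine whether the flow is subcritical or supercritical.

supercritical

With bottom width b = 5.68 m and side slope z = 1.9: A = (b + zy)y = (5.68 + 1.9×6.42)×6.42 = 114.8 m²; P = b + 2y√(1+z²) = 5.68 + 2×6.42×2.147 = 33.25 m.
Hydraulic radius R = A/P = 114.8/33.25 = 3.452 m.
V = (1/n) R^(2/3) √S = (1/0.016) × 3.452^(2/3) × √0.0044 = 9.469 m/s. Hydraulic depth D_h = A/T = 114.8/30.08 = 3.816 m.
Froude number Fr = V/√(g·D_h) = 9.469/√(9.81×3.816) = 1.55, which is greater than 1, so the flow is supercritical.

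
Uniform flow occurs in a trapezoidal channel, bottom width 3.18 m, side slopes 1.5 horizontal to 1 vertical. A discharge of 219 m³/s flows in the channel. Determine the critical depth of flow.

At critical depth, Q² T / (g A³) = 1, i.e. A³/T = Q²/g = 219²/9.81 = 4889.
At y = 5.58 m: A³/T = 13440 — too large.
At y = 3.65 m: A³/T = 2231 — too small.
At y = 4.41 m: A³/T = 4912 — close enough.

y_c = 4.41 m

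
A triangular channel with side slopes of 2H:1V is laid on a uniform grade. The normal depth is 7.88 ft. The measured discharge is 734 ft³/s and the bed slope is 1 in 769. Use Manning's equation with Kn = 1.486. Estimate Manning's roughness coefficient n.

For a triangular section with side slope z = 2: A = zy² = 2×7.88² = 124.2 ft²; P = 2y√(1+z²) = 2×7.88×2.236 = 35.24 ft.
Hydraulic radius R = A/P = 124.2/35.24 = 3.524 ft.
Rearranging Manning's equation: n = (1.486/Q) A R^(2/3) S^(1/2) = (1.486/734) × 124.2 × 3.524^(2/3) × √0.0013 = 0.021.

n = 0.021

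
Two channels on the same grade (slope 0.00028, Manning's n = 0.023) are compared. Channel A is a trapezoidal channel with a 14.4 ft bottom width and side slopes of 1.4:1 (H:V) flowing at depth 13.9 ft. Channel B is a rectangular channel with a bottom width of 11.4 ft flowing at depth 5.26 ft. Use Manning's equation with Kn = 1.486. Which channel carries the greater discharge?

channel A

Channel A: With bottom width b = 14.4 ft and side slope z = 1.4: A = (b + zy)y = (14.4 + 1.4×13.9)×13.9 = 470.7 ft²; P = b + 2y√(1+z²) = 14.4 + 2×13.9×1.72 = 62.23 ft. Hydraulic radius R = A/P = 470.7/62.23 = 7.563 ft. Q_A = (1.486/0.023)·470.7·7.563^(2/3)·√0.00028 = 1961 ft³/s.
Channel B: Flow area A = b·y = 11.4 × 5.26 = 59.96 ft². Wetted perimeter P = b + 2y = 11.4 + 2×5.26 = 21.92 ft. Hydraulic radius R = A/P = 59.96/21.92 = 2.736 ft. Q_B = (1.486/0.023)·59.96·2.736^(2/3)·√0.00028 = 126.8 ft³/s.
Q_A = 1961 ft³/s vs Q_B = 126.8 ft³/s, so channel A carries more.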